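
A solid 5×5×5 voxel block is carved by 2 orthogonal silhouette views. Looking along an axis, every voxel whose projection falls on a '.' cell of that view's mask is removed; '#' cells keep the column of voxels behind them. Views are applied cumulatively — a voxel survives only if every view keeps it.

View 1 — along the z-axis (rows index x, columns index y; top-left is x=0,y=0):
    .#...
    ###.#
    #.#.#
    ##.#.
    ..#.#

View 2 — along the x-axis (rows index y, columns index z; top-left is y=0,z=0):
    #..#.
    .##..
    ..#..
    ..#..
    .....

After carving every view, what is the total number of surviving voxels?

|visual hull| = 16

start: 5×5×5 = 125 voxels
after view 1 [z-axis, 13 of 25 cells solid] → remaining = 65
after view 2 [x-axis, 6 of 25 cells solid] → remaining = 16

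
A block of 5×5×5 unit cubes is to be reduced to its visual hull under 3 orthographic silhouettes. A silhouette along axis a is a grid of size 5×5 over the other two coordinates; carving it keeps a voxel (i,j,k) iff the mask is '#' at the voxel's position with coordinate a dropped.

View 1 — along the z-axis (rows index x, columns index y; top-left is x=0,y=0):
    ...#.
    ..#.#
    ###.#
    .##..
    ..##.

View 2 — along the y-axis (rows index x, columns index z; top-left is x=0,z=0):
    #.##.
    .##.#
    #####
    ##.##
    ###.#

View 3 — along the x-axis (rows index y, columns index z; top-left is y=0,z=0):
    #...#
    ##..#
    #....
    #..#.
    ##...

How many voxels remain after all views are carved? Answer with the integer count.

17 voxels

full grid |V| = 125
after view 1 [z-axis, 11 of 25 cells solid] → remaining = 55
after view 2 [y-axis, 19 of 25 cells solid] → remaining = 45
after view 3 [x-axis, 10 of 25 cells solid] → remaining = 17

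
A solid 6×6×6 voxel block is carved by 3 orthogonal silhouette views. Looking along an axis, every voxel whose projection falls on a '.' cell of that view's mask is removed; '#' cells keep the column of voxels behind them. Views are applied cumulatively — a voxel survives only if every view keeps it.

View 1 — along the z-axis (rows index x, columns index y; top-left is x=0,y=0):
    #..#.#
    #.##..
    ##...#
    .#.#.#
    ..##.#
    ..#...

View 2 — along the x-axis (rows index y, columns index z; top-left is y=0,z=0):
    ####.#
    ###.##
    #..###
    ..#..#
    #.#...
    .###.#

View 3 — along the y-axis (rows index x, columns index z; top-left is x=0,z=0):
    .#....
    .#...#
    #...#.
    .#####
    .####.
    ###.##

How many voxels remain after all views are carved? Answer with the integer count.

28 voxels

start: 6×6×6 = 216 voxels
  1. axis=2 (XY plane), |mask|=16  ⇒  voxels=96
  2. axis=0 (YZ plane), |mask|=22  ⇒  voxels=61
  3. axis=1 (XZ plane), |mask|=19  ⇒  voxels=28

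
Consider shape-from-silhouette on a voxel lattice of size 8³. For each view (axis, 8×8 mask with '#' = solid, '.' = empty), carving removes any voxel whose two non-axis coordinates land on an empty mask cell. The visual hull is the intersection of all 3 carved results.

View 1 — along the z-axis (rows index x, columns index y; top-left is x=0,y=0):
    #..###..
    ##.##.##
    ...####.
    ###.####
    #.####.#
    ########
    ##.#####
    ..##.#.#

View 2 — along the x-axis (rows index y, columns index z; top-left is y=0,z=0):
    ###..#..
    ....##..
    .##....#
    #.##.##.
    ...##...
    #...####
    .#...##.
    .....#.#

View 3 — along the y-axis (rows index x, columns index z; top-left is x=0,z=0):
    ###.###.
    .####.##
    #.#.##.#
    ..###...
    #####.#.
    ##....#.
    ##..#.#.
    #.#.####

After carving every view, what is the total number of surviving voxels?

|visual hull| = 86

full grid |V| = 512
  1. axis=2 (XY plane), |mask|=46  ⇒  voxels=368
  2. axis=0 (YZ plane), |mask|=26  ⇒  voxels=155
  3. axis=1 (XZ plane), |mask|=39  ⇒  voxels=86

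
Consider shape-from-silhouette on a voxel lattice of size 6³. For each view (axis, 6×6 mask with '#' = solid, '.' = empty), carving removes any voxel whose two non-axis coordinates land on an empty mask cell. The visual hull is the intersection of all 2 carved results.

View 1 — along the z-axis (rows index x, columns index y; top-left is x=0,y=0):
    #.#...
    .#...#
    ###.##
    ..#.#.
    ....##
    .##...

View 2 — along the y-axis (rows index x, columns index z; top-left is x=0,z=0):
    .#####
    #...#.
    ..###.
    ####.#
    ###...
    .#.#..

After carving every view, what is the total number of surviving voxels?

initial block: 6^3 = 216
after view 1 [z-axis, 15 of 36 cells solid] → remaining = 90
after view 2 [y-axis, 20 of 36 cells solid] → remaining = 49

remaining voxels: 49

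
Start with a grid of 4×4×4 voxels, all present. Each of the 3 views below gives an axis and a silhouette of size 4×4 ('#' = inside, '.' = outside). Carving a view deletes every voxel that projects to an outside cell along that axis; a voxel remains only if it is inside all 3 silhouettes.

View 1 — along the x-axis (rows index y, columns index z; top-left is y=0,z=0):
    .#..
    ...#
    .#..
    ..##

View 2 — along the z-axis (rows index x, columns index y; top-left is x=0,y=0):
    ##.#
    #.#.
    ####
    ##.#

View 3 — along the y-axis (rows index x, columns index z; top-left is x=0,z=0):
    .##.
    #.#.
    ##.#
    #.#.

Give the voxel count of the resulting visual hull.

before carving: 64 voxels (4×4×4)
V1 x: intersect with YZ mask (5 set) -- 20 left
V2 z: intersect with XY mask (12 set) -- 15 left
V3 y: intersect with XZ mask (9 set) -- 7 left

voxel count = 7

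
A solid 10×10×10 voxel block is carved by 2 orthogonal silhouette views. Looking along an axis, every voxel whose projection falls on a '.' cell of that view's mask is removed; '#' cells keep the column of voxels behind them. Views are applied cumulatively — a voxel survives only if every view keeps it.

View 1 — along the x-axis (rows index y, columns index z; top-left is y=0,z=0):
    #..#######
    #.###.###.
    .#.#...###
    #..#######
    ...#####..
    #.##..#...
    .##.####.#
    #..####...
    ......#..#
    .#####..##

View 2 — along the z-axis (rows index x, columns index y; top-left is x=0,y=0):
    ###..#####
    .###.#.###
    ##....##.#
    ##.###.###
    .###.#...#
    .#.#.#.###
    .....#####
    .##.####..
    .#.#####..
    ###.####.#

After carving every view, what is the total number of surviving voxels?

full grid |V| = 1000
V1 x: intersect with YZ mask (58 set) -- 580 left
V2 z: intersect with XY mask (64 set) -- 369 left

remaining voxels: 369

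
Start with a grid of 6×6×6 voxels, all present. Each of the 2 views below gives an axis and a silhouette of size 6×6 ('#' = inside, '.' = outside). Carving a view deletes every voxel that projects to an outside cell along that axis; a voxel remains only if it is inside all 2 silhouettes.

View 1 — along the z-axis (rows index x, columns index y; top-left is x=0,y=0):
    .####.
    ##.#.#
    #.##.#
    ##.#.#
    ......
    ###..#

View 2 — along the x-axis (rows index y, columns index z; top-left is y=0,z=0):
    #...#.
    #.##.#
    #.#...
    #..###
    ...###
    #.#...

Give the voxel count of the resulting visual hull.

57 voxels

initial block: 6^3 = 216
after view 1 [z-axis, 20 of 36 cells solid] → remaining = 120
after view 2 [x-axis, 17 of 36 cells solid] → remaining = 57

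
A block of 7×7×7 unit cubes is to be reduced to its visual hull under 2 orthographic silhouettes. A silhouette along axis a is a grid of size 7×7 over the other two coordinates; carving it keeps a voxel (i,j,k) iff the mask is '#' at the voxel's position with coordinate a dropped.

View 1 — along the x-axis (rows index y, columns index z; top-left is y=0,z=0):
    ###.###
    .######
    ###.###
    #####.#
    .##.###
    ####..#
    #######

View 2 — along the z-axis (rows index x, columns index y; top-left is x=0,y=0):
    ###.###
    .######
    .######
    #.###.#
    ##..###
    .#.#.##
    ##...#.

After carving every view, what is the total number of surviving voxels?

|visual hull| = 205

before carving: 343 voxels (7×7×7)
after view 1 [x-axis, 41 of 49 cells solid] → remaining = 287
after view 2 [z-axis, 35 of 49 cells solid] → remaining = 205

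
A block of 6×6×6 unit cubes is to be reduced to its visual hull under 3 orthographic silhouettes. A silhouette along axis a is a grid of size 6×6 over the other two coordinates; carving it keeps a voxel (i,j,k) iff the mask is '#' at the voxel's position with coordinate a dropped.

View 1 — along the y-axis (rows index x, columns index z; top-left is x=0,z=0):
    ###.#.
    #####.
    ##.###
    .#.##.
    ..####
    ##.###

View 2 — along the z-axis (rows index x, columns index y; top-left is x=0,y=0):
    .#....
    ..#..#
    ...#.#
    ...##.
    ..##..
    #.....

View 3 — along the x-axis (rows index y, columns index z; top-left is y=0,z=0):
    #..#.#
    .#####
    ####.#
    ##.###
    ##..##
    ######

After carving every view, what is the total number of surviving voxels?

initial block: 6^3 = 216
[1] y-view keeps 26 columns → grid now 156
[2] z-view keeps 10 columns → grid now 43
[3] x-view keeps 28 columns → grid now 36

36 voxels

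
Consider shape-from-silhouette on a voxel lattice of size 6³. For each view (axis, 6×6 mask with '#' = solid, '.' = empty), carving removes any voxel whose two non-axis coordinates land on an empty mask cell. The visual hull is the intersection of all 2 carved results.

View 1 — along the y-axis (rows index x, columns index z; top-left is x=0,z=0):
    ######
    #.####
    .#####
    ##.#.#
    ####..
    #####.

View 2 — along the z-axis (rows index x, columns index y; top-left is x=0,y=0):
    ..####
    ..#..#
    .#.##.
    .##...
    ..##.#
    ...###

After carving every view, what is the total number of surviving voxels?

full grid |V| = 216
after view 1 [y-axis, 29 of 36 cells solid] → remaining = 174
after view 2 [z-axis, 17 of 36 cells solid] → remaining = 84

remaining voxels: 84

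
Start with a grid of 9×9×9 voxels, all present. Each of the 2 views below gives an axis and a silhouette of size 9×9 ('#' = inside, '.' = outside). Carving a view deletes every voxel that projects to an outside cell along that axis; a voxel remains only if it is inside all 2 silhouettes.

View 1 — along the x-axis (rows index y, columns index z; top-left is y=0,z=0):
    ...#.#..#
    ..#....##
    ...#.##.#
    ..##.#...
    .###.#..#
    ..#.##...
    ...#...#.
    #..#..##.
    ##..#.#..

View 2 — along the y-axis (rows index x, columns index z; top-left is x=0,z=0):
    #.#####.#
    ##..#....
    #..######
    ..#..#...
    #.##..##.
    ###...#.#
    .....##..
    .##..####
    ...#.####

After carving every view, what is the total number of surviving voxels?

voxel count = 149

start: 9×9×9 = 729 voxels
V1 x: intersect with YZ mask (31 set) -- 279 left
V2 y: intersect with XZ mask (42 set) -- 149 left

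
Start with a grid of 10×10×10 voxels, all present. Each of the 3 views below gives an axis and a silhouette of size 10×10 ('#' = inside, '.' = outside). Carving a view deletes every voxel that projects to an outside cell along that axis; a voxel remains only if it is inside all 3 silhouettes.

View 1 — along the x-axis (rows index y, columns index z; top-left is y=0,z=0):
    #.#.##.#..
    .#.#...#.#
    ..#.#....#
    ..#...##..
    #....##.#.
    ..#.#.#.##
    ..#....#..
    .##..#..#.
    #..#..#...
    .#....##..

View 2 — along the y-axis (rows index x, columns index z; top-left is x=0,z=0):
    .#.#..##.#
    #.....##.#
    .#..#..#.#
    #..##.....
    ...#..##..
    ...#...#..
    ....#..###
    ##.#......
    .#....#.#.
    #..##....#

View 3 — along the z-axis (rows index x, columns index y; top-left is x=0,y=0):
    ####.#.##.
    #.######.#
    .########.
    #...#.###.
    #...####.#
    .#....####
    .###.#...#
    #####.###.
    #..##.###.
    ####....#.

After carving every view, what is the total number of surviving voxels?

81 voxels

start: 10×10×10 = 1000 voxels
after view 1 [x-axis, 36 of 100 cells solid] → remaining = 360
after view 2 [y-axis, 35 of 100 cells solid] → remaining = 119
after view 3 [z-axis, 63 of 100 cells solid] → remaining = 81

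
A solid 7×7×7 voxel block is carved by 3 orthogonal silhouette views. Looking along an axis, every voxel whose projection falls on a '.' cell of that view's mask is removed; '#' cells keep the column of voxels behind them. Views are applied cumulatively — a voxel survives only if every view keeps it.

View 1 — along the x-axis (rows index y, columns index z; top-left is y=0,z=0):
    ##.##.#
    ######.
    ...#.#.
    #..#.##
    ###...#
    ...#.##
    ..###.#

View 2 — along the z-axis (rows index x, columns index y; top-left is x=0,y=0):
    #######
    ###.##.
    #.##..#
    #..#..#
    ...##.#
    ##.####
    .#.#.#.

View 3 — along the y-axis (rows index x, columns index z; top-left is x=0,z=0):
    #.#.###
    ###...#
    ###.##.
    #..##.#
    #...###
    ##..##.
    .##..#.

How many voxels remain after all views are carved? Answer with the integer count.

full grid |V| = 343
V1 x: intersect with YZ mask (28 set) -- 196 left
V2 z: intersect with XY mask (31 set) -- 127 left
V3 y: intersect with XZ mask (29 set) -- 73 left

|visual hull| = 73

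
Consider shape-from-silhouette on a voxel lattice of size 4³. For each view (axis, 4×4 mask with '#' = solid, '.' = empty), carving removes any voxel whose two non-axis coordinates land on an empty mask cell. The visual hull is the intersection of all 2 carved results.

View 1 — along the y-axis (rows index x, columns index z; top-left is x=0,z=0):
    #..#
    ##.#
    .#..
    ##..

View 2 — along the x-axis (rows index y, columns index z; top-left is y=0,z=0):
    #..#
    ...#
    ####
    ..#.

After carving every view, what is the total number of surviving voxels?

full grid |V| = 64
[1] y-view keeps 8 columns → grid now 32
[2] x-view keeps 8 columns → grid now 15

15 voxels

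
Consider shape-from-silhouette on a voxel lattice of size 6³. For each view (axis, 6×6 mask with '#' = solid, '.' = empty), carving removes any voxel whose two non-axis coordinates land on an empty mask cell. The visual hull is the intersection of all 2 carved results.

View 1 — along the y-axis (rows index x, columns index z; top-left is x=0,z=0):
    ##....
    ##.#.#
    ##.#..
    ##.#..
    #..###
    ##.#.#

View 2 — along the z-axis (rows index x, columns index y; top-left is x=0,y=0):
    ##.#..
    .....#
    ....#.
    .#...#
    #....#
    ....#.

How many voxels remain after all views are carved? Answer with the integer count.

voxel count = 31

initial block: 6^3 = 216
step 1: project along y, AND mask (20/36) → |grid| = 120
step 2: project along z, AND mask (10/36) → |grid| = 31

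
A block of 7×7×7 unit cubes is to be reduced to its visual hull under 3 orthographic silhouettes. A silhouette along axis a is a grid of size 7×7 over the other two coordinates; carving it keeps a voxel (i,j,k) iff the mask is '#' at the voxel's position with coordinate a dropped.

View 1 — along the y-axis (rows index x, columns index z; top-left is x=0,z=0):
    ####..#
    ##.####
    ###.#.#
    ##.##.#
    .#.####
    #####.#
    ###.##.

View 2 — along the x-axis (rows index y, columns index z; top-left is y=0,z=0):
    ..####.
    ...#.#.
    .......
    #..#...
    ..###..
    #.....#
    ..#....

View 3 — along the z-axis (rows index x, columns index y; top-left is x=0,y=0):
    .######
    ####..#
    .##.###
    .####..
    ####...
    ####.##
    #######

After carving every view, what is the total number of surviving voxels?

voxel count = 49

before carving: 343 voxels (7×7×7)
[1] y-view keeps 37 columns → grid now 259
[2] x-view keeps 14 columns → grid now 68
[3] z-view keeps 37 columns → grid now 49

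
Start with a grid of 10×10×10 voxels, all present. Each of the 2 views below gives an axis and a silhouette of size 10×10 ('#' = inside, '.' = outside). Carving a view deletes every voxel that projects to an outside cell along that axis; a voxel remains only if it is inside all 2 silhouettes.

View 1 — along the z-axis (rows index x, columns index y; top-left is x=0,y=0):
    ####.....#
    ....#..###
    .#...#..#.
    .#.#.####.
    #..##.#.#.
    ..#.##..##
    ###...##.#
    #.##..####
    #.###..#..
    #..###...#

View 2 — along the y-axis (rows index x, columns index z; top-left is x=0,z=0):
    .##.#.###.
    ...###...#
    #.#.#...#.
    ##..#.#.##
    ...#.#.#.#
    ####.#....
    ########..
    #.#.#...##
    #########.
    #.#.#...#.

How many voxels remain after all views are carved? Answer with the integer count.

|visual hull| = 287

start: 10×10×10 = 1000 voxels
  1. axis=2 (XY plane), |mask|=51  ⇒  voxels=510
  2. axis=1 (XZ plane), |mask|=55  ⇒  voxels=287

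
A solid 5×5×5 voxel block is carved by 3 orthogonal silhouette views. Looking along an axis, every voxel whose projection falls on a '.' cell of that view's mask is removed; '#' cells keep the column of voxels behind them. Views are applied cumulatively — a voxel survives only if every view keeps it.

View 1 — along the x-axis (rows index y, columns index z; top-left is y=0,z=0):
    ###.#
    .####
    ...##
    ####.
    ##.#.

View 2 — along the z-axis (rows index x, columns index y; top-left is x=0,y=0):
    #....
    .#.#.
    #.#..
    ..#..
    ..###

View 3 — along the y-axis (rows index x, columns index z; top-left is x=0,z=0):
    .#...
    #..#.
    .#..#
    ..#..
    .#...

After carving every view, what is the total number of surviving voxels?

|visual hull| = 9

full grid |V| = 125
after view 1 [x-axis, 17 of 25 cells solid] → remaining = 85
after view 2 [z-axis, 9 of 25 cells solid] → remaining = 29
after view 3 [y-axis, 7 of 25 cells solid] → remaining = 9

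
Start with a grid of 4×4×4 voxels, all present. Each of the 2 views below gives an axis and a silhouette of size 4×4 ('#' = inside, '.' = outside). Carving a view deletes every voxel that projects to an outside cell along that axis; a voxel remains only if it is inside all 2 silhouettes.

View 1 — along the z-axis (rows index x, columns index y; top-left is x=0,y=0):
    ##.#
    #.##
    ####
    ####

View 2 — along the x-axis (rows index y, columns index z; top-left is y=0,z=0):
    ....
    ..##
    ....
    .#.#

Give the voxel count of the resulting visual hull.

14 voxels

start: 4×4×4 = 64 voxels
[1] z-view keeps 14 columns → grid now 56
[2] x-view keeps 4 columns → grid now 14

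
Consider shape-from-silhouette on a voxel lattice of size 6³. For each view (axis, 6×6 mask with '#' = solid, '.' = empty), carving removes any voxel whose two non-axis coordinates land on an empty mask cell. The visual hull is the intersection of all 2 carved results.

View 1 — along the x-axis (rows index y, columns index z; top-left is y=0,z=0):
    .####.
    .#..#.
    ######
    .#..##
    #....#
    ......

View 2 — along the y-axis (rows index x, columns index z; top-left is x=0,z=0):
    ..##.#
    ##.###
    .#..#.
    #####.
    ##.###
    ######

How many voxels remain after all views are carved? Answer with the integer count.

start: 6×6×6 = 216 voxels
after view 1 [x-axis, 17 of 36 cells solid] → remaining = 102
after view 2 [y-axis, 26 of 36 cells solid] → remaining = 76

76 voxels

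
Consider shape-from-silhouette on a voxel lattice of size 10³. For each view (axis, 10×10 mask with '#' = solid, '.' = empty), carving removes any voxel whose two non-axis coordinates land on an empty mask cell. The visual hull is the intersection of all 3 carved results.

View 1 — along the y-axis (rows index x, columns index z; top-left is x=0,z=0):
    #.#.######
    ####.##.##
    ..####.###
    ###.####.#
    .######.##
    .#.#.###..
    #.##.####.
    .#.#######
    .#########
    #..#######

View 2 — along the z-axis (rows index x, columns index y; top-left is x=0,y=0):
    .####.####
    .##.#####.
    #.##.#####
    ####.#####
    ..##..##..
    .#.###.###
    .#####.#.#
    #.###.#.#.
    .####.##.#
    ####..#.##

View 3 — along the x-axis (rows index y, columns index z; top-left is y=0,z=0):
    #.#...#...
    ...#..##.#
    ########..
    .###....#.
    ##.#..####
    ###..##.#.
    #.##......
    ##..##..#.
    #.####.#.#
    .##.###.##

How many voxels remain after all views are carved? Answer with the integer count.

start: 10×10×10 = 1000 voxels
[1] y-view keeps 76 columns → grid now 760
[2] z-view keeps 70 columns → grid now 531
[3] x-view keeps 54 columns → grid now 281

281 voxels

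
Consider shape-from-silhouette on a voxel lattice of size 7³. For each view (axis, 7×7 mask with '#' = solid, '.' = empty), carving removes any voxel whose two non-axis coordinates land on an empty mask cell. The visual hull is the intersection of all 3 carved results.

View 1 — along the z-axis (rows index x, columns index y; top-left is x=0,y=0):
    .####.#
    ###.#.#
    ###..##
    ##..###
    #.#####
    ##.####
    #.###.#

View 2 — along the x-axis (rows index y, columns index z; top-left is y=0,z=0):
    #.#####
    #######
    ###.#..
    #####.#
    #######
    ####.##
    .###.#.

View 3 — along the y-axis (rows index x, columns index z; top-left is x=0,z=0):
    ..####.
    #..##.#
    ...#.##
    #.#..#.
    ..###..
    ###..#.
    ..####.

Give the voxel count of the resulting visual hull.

start: 7×7×7 = 343 voxels
V1 z: intersect with XY mask (37 set) -- 259 left
V2 x: intersect with YZ mask (40 set) -- 209 left
V3 y: intersect with XZ mask (25 set) -- 108 left

|visual hull| = 108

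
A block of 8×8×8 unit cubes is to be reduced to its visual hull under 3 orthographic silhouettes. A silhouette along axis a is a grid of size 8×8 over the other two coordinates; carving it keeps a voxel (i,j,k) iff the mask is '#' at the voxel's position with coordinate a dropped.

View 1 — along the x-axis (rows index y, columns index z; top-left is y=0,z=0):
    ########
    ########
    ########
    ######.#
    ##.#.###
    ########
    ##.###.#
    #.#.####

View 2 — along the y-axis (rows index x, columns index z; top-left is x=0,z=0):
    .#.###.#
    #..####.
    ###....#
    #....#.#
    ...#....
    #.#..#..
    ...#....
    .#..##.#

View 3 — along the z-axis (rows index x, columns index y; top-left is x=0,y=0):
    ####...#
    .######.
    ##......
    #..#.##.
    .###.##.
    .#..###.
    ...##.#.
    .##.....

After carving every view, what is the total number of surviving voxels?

|visual hull| = 96

before carving: 512 voxels (8×8×8)
carve view 1 (along x, YZ-mask fill 57/64): 456 voxels remain
carve view 2 (along y, XZ-mask fill 26/64): 192 voxels remain
carve view 3 (along z, XY-mask fill 31/64): 96 voxels remain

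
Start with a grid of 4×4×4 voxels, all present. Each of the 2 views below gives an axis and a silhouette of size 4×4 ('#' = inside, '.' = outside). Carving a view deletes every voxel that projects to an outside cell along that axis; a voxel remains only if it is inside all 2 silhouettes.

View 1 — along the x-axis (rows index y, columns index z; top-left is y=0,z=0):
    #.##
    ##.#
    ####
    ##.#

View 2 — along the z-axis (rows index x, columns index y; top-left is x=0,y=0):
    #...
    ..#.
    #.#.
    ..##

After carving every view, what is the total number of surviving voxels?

before carving: 64 voxels (4×4×4)
after view 1 [x-axis, 13 of 16 cells solid] → remaining = 52
after view 2 [z-axis, 6 of 16 cells solid] → remaining = 21

voxel count = 21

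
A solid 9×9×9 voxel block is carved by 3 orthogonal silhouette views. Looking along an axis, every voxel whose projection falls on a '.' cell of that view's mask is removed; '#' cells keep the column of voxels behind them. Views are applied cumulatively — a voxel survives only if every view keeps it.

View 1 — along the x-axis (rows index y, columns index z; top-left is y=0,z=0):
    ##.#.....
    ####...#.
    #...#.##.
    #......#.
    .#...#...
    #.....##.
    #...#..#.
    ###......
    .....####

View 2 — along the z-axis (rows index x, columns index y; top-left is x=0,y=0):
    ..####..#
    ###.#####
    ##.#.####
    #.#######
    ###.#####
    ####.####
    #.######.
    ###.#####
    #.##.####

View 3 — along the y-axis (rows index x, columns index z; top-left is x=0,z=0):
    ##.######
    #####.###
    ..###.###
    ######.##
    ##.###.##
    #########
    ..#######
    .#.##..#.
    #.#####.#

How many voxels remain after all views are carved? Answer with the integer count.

full grid |V| = 729
[1] x-view keeps 29 columns → grid now 261
[2] z-view keeps 66 columns → grid now 212
[3] y-view keeps 64 columns → grid now 162

remaining voxels: 162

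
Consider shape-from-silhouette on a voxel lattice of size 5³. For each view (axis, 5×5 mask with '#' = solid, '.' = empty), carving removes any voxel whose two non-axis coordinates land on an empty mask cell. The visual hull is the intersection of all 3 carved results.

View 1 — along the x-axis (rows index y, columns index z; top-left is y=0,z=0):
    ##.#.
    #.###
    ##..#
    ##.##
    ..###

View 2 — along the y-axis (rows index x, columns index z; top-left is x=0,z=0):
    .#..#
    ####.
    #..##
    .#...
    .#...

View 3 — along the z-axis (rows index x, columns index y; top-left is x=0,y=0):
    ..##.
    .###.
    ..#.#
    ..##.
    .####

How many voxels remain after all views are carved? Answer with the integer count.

remaining voxels: 20

before carving: 125 voxels (5×5×5)
carve view 1 (along x, YZ-mask fill 17/25): 85 voxels remain
carve view 2 (along y, XZ-mask fill 11/25): 38 voxels remain
carve view 3 (along z, XY-mask fill 13/25): 20 voxels remain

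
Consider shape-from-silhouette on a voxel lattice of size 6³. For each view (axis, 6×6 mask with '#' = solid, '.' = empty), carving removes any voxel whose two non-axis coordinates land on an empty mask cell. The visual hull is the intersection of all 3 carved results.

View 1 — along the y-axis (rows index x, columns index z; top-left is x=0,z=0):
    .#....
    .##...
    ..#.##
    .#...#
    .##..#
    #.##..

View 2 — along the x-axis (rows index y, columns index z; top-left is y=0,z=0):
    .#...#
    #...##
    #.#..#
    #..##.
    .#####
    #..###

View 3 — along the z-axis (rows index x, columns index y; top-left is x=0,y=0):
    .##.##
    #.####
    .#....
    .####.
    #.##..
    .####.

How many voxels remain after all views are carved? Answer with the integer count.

remaining voxels: 22

full grid |V| = 216
  1. axis=1 (XZ plane), |mask|=14  ⇒  voxels=84
  2. axis=0 (YZ plane), |mask|=20  ⇒  voxels=42
  3. axis=2 (XY plane), |mask|=21  ⇒  voxels=22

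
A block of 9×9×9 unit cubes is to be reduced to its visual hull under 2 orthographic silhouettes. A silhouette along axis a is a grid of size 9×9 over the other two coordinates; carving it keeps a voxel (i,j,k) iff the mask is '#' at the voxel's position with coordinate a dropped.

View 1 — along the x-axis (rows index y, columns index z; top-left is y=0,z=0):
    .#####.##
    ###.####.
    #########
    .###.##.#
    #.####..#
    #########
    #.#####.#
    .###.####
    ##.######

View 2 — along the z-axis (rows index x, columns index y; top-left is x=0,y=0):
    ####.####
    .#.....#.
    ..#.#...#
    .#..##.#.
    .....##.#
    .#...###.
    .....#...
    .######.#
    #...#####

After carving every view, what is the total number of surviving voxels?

initial block: 9^3 = 729
step 1: project along x, AND mask (66/81) → |grid| = 594
step 2: project along z, AND mask (38/81) → |grid| = 285

voxel count = 285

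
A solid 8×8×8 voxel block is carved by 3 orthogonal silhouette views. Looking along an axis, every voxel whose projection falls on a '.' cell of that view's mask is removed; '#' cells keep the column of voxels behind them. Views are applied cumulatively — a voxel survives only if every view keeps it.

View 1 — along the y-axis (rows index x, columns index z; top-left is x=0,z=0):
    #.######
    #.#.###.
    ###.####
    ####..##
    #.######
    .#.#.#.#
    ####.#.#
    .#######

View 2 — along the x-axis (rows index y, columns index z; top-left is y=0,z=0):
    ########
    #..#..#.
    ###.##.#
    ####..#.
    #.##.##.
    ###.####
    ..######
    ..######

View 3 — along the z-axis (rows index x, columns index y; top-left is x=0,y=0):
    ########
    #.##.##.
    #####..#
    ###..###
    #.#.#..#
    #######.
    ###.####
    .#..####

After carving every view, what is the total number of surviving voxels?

before carving: 512 voxels (8×8×8)
step 1: project along y, AND mask (49/64) → |grid| = 392
step 2: project along x, AND mask (46/64) → |grid| = 285
step 3: project along z, AND mask (48/64) → |grid| = 212

|visual hull| = 212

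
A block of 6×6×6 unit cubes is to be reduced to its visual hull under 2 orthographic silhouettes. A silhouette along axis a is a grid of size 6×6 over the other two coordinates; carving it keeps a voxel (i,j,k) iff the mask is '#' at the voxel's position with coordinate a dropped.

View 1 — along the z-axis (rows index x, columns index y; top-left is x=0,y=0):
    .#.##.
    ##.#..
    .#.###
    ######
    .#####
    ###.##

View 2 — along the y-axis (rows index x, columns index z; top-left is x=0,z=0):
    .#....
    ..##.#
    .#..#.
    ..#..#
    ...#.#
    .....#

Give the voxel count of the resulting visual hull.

remaining voxels: 47

full grid |V| = 216
after view 1 [z-axis, 26 of 36 cells solid] → remaining = 156
after view 2 [y-axis, 11 of 36 cells solid] → remaining = 47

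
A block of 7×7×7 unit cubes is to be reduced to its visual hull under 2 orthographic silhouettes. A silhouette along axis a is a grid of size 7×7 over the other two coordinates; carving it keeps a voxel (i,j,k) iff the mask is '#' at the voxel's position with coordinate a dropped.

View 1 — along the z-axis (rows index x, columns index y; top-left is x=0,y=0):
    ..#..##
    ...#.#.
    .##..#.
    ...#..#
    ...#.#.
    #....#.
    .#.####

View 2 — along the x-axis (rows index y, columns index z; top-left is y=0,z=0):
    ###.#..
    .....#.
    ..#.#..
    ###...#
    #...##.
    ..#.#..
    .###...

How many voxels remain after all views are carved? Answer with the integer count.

start: 7×7×7 = 343 voxels
  1. axis=2 (XY plane), |mask|=19  ⇒  voxels=133
  2. axis=0 (YZ plane), |mask|=19  ⇒  voxels=50

voxel count = 50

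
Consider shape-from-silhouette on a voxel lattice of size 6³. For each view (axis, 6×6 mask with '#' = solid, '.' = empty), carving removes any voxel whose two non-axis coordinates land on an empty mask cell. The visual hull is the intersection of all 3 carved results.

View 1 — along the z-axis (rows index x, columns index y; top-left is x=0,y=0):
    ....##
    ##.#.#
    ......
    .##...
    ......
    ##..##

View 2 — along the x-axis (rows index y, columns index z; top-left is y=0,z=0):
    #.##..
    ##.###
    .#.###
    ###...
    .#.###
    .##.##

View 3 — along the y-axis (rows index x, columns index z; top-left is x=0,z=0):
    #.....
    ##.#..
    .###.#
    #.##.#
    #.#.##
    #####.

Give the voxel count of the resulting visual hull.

remaining voxels: 26

initial block: 6^3 = 216
step 1: project along z, AND mask (12/36) → |grid| = 72
step 2: project along x, AND mask (23/36) → |grid| = 48
step 3: project along y, AND mask (21/36) → |grid| = 26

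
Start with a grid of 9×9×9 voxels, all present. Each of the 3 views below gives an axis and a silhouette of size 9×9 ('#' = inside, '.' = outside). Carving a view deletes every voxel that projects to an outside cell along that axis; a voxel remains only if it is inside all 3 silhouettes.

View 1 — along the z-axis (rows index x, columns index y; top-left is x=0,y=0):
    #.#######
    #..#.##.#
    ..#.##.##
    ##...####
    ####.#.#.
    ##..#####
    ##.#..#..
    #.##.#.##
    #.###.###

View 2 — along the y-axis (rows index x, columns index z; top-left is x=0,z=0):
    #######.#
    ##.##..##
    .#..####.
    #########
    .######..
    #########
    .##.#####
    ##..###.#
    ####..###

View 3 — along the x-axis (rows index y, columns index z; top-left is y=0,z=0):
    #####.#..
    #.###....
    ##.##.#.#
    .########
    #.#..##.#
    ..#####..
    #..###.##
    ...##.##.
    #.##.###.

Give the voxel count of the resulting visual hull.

voxel count = 239

full grid |V| = 729
[1] z-view keeps 54 columns → grid now 486
[2] y-view keeps 63 columns → grid now 385
[3] x-view keeps 50 columns → grid now 239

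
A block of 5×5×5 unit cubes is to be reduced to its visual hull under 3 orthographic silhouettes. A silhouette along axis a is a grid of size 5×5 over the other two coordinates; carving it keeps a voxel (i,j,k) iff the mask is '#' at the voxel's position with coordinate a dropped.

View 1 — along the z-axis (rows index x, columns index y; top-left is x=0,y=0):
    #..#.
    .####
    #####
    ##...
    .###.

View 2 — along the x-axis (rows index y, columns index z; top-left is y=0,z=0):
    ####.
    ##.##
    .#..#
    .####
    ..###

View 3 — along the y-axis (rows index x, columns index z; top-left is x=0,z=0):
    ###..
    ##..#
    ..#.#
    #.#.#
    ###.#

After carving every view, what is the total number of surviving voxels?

before carving: 125 voxels (5×5×5)
carve view 1 (along z, XY-mask fill 16/25): 80 voxels remain
carve view 2 (along x, YZ-mask fill 17/25): 56 voxels remain
carve view 3 (along y, XZ-mask fill 15/25): 32 voxels remain

voxel count = 32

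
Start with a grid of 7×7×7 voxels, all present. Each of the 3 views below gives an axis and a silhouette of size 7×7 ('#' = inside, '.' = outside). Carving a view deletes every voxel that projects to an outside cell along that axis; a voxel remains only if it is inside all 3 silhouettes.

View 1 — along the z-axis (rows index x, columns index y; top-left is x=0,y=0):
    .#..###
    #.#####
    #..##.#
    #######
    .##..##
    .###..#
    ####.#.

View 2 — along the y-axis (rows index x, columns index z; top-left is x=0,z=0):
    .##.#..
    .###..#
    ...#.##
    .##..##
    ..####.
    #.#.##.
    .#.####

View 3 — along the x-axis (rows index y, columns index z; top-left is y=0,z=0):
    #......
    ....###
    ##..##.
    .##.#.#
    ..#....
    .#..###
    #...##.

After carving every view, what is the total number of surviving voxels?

voxel count = 57

full grid |V| = 343
carve view 1 (along z, XY-mask fill 34/49): 238 voxels remain
carve view 2 (along y, XZ-mask fill 27/49): 133 voxels remain
carve view 3 (along x, YZ-mask fill 20/49): 57 voxels remain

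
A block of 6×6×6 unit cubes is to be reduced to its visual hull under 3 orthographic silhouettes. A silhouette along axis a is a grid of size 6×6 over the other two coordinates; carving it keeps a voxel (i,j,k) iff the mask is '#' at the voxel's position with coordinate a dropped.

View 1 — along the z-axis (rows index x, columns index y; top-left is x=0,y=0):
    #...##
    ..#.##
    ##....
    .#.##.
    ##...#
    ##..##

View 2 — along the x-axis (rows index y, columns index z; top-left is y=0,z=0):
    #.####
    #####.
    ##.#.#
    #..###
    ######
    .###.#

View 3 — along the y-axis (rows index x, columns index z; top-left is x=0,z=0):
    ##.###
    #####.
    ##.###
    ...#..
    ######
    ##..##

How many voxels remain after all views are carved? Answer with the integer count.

|visual hull| = 60

start: 6×6×6 = 216 voxels
carve view 1 (along z, XY-mask fill 18/36): 108 voxels remain
carve view 2 (along x, YZ-mask fill 28/36): 88 voxels remain
carve view 3 (along y, XZ-mask fill 26/36): 60 voxels remain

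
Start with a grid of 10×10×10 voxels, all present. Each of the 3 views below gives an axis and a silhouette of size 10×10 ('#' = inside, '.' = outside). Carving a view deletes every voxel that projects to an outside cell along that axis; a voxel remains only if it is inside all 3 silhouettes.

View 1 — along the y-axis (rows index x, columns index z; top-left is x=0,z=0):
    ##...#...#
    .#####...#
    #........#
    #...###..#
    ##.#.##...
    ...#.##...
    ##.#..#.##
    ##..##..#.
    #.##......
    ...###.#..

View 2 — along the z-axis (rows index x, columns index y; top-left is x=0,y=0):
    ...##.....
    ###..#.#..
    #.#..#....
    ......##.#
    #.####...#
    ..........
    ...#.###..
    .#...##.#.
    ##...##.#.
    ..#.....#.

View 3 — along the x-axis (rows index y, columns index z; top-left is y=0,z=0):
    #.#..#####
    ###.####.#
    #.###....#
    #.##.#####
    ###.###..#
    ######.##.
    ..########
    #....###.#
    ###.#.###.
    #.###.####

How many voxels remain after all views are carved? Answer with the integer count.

110 voxels

full grid |V| = 1000
  1. axis=1 (XZ plane), |mask|=43  ⇒  voxels=430
  2. axis=2 (XY plane), |mask|=34  ⇒  voxels=156
  3. axis=0 (YZ plane), |mask|=71  ⇒  voxels=110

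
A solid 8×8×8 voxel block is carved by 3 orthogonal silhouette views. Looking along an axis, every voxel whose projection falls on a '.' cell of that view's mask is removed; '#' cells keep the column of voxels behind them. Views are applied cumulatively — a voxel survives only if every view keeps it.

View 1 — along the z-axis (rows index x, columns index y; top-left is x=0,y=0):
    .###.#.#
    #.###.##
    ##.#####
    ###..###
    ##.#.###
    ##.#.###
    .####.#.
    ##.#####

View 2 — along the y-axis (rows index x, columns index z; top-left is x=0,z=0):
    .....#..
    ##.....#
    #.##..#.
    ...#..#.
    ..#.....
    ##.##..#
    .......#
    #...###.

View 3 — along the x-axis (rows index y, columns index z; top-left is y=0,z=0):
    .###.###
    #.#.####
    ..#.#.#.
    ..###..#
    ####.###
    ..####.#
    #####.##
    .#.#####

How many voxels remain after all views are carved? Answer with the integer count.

91 voxels

full grid |V| = 512
[1] z-view keeps 48 columns → grid now 384
[2] y-view keeps 21 columns → grid now 132
[3] x-view keeps 44 columns → grid now 91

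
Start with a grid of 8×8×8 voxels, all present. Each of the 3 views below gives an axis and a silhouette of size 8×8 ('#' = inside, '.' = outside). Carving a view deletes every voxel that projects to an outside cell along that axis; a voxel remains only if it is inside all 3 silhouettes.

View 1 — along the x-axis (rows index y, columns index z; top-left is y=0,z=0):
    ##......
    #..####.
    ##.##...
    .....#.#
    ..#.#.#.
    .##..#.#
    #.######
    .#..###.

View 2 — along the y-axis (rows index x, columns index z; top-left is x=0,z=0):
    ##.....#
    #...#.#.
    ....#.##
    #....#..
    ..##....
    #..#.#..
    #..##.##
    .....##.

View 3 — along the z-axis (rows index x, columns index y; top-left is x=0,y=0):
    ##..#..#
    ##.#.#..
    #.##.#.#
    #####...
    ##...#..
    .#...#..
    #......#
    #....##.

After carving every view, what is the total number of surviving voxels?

full grid |V| = 512
step 1: project along x, AND mask (31/64) → |grid| = 248
step 2: project along y, AND mask (23/64) → |grid| = 91
step 3: project along z, AND mask (28/64) → |grid| = 30

remaining voxels: 30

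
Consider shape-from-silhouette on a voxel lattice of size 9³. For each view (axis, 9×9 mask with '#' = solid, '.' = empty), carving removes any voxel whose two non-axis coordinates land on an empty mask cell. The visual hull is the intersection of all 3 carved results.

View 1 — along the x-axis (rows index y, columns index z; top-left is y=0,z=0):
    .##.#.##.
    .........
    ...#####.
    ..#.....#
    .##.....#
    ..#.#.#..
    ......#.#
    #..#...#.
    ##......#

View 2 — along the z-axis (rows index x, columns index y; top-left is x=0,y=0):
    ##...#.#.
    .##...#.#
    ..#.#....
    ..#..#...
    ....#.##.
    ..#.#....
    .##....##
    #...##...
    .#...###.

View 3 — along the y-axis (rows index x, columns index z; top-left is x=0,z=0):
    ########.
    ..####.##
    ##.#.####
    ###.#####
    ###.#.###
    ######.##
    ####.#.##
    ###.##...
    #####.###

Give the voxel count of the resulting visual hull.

before carving: 729 voxels (9×9×9)
[1] x-view keeps 26 columns → grid now 234
[2] z-view keeps 28 columns → grid now 83
[3] y-view keeps 64 columns → grid now 68

|visual hull| = 68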